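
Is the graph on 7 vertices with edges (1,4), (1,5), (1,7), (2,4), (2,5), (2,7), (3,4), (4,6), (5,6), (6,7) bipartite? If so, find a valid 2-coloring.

Step 1: Attempt 2-coloring using BFS:
  Start at vertex 1, assign color 0
  Color vertex 4 with color 1 (neighbor of 1)
  Color vertex 5 with color 1 (neighbor of 1)
  Color vertex 7 with color 1 (neighbor of 1)
  Color vertex 2 with color 0 (neighbor of 4)
  Color vertex 3 with color 0 (neighbor of 4)
  Color vertex 6 with color 0 (neighbor of 4)

Step 2: 2-coloring succeeded. No conflicts found.
  Set A (color 0): {1, 2, 3, 6}
  Set B (color 1): {4, 5, 7}

The graph is bipartite with partition {1, 2, 3, 6}, {4, 5, 7}.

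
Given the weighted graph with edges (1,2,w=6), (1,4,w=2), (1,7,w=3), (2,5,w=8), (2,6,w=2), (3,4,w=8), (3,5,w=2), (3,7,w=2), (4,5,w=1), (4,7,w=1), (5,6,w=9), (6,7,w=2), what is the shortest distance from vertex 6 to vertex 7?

Step 1: Build adjacency list with weights:
  1: 2(w=6), 4(w=2), 7(w=3)
  2: 1(w=6), 5(w=8), 6(w=2)
  3: 4(w=8), 5(w=2), 7(w=2)
  4: 1(w=2), 3(w=8), 5(w=1), 7(w=1)
  5: 2(w=8), 3(w=2), 4(w=1), 6(w=9)
  6: 2(w=2), 5(w=9), 7(w=2)
  7: 1(w=3), 3(w=2), 4(w=1), 6(w=2)

Step 2: Apply Dijkstra's algorithm from vertex 6:
  Visit vertex 6 (distance=0)
    Update dist[2] = 2
    Update dist[5] = 9
    Update dist[7] = 2
  Visit vertex 2 (distance=2)
    Update dist[1] = 8
  Visit vertex 7 (distance=2)
    Update dist[1] = 5
    Update dist[3] = 4
    Update dist[4] = 3

Step 3: Shortest path: 6 -> 7
Total weight: 2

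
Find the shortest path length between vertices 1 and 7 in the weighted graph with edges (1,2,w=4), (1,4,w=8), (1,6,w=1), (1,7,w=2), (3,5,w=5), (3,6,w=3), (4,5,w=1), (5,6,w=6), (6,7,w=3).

Step 1: Build adjacency list with weights:
  1: 2(w=4), 4(w=8), 6(w=1), 7(w=2)
  2: 1(w=4)
  3: 5(w=5), 6(w=3)
  4: 1(w=8), 5(w=1)
  5: 3(w=5), 4(w=1), 6(w=6)
  6: 1(w=1), 3(w=3), 5(w=6), 7(w=3)
  7: 1(w=2), 6(w=3)

Step 2: Apply Dijkstra's algorithm from vertex 1:
  Visit vertex 1 (distance=0)
    Update dist[2] = 4
    Update dist[4] = 8
    Update dist[6] = 1
    Update dist[7] = 2
  Visit vertex 6 (distance=1)
    Update dist[3] = 4
    Update dist[5] = 7
  Visit vertex 7 (distance=2)

Step 3: Shortest path: 1 -> 7
Total weight: 2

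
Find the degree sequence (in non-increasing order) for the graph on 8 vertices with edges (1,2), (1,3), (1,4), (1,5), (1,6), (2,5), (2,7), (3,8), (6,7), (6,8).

Step 1: Count edges incident to each vertex:
  deg(1) = 5 (neighbors: 2, 3, 4, 5, 6)
  deg(2) = 3 (neighbors: 1, 5, 7)
  deg(3) = 2 (neighbors: 1, 8)
  deg(4) = 1 (neighbors: 1)
  deg(5) = 2 (neighbors: 1, 2)
  deg(6) = 3 (neighbors: 1, 7, 8)
  deg(7) = 2 (neighbors: 2, 6)
  deg(8) = 2 (neighbors: 3, 6)

Step 2: Sort degrees in non-increasing order:
  Degrees: [5, 3, 2, 1, 2, 3, 2, 2] -> sorted: [5, 3, 3, 2, 2, 2, 2, 1]

Degree sequence: [5, 3, 3, 2, 2, 2, 2, 1]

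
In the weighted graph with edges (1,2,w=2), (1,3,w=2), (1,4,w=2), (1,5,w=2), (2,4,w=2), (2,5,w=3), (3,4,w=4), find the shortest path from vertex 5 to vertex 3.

Step 1: Build adjacency list with weights:
  1: 2(w=2), 3(w=2), 4(w=2), 5(w=2)
  2: 1(w=2), 4(w=2), 5(w=3)
  3: 1(w=2), 4(w=4)
  4: 1(w=2), 2(w=2), 3(w=4)
  5: 1(w=2), 2(w=3)

Step 2: Apply Dijkstra's algorithm from vertex 5:
  Visit vertex 5 (distance=0)
    Update dist[1] = 2
    Update dist[2] = 3
  Visit vertex 1 (distance=2)
    Update dist[3] = 4
    Update dist[4] = 4
  Visit vertex 2 (distance=3)
  Visit vertex 3 (distance=4)

Step 3: Shortest path: 5 -> 1 -> 3
Total weight: 2 + 2 = 4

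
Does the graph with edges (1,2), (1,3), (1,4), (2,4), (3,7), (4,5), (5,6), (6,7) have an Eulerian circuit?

Step 1: Find the degree of each vertex:
  deg(1) = 3
  deg(2) = 2
  deg(3) = 2
  deg(4) = 3
  deg(5) = 2
  deg(6) = 2
  deg(7) = 2

Step 2: Count vertices with odd degree:
  Odd-degree vertices: 1, 4 (2 total)

Step 3: Apply Euler's theorem:
  - Eulerian circuit exists iff graph is connected and all vertices have even degree
  - Eulerian path exists iff graph is connected and has 0 or 2 odd-degree vertices

Graph is connected with exactly 2 odd-degree vertices (1, 4).
Eulerian path exists (starting and ending at the odd-degree vertices), but no Eulerian circuit.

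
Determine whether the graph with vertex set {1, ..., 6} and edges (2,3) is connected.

Step 1: Build adjacency list from edges:
  1: (none)
  2: 3
  3: 2
  4: (none)
  5: (none)
  6: (none)

Step 2: Run BFS/DFS from vertex 1:
  Visited: {1}
  Reached 1 of 6 vertices

Step 3: Only 1 of 6 vertices reached. Graph is disconnected.
Connected components: {1}, {2, 3}, {4}, {5}, {6}
Answer: No, the graph is not connected (5 components).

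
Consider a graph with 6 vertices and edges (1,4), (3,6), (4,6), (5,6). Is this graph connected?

Step 1: Build adjacency list from edges:
  1: 4
  2: (none)
  3: 6
  4: 1, 6
  5: 6
  6: 3, 4, 5

Step 2: Run BFS/DFS from vertex 1:
  Visited: {1, 4, 6, 3, 5}
  Reached 5 of 6 vertices

Step 3: Only 5 of 6 vertices reached. Graph is disconnected.
Connected components: {1, 3, 4, 5, 6}, {2}
Answer: No, the graph is not connected (2 components).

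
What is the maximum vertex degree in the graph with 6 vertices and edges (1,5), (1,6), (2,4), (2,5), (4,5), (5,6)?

Step 1: Count edges incident to each vertex:
  deg(1) = 2 (neighbors: 5, 6)
  deg(2) = 2 (neighbors: 4, 5)
  deg(3) = 0 (neighbors: none)
  deg(4) = 2 (neighbors: 2, 5)
  deg(5) = 4 (neighbors: 1, 2, 4, 6)
  deg(6) = 2 (neighbors: 1, 5)

Step 2: Find maximum:
  max(2, 2, 0, 2, 4, 2) = 4 (vertex 5)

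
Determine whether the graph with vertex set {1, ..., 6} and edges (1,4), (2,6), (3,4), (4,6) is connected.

Step 1: Build adjacency list from edges:
  1: 4
  2: 6
  3: 4
  4: 1, 3, 6
  5: (none)
  6: 2, 4

Step 2: Run BFS/DFS from vertex 1:
  Visited: {1, 4, 3, 6, 2}
  Reached 5 of 6 vertices

Step 3: Only 5 of 6 vertices reached. Graph is disconnected.
Connected components: {1, 2, 3, 4, 6}, {5}
Answer: No, the graph is not connected (2 components).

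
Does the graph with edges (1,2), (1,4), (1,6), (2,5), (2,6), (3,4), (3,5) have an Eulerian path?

Step 1: Find the degree of each vertex:
  deg(1) = 3
  deg(2) = 3
  deg(3) = 2
  deg(4) = 2
  deg(5) = 2
  deg(6) = 2

Step 2: Count vertices with odd degree:
  Odd-degree vertices: 1, 2 (2 total)

Step 3: Apply Euler's theorem:
  - Eulerian circuit exists iff graph is connected and all vertices have even degree
  - Eulerian path exists iff graph is connected and has 0 or 2 odd-degree vertices

Graph is connected with exactly 2 odd-degree vertices (1, 2).
Eulerian path exists (starting and ending at the odd-degree vertices), but no Eulerian circuit.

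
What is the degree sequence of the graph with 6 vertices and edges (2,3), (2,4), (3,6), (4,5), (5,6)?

Step 1: Count edges incident to each vertex:
  deg(1) = 0 (neighbors: none)
  deg(2) = 2 (neighbors: 3, 4)
  deg(3) = 2 (neighbors: 2, 6)
  deg(4) = 2 (neighbors: 2, 5)
  deg(5) = 2 (neighbors: 4, 6)
  deg(6) = 2 (neighbors: 3, 5)

Step 2: Sort degrees in non-increasing order:
  Degrees: [0, 2, 2, 2, 2, 2] -> sorted: [2, 2, 2, 2, 2, 0]

Degree sequence: [2, 2, 2, 2, 2, 0]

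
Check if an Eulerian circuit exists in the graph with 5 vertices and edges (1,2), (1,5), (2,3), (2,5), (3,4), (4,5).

Step 1: Find the degree of each vertex:
  deg(1) = 2
  deg(2) = 3
  deg(3) = 2
  deg(4) = 2
  deg(5) = 3

Step 2: Count vertices with odd degree:
  Odd-degree vertices: 2, 5 (2 total)

Step 3: Apply Euler's theorem:
  - Eulerian circuit exists iff graph is connected and all vertices have even degree
  - Eulerian path exists iff graph is connected and has 0 or 2 odd-degree vertices

Graph is connected with exactly 2 odd-degree vertices (2, 5).
Eulerian path exists (starting and ending at the odd-degree vertices), but no Eulerian circuit.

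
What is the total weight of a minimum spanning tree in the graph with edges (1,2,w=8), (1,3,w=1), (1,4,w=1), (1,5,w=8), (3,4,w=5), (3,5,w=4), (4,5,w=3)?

Apply Kruskal's algorithm (sort edges by weight, add if no cycle):

Sorted edges by weight:
  (1,3) w=1
  (1,4) w=1
  (4,5) w=3
  (3,5) w=4
  (3,4) w=5
  (1,2) w=8
  (1,5) w=8

Add edge (1,3) w=1 -- no cycle. Running total: 1
Add edge (1,4) w=1 -- no cycle. Running total: 2
Add edge (4,5) w=3 -- no cycle. Running total: 5
Skip edge (3,5) w=4 -- would create cycle
Skip edge (3,4) w=5 -- would create cycle
Add edge (1,2) w=8 -- no cycle. Running total: 13

MST edges: (1,3,w=1), (1,4,w=1), (4,5,w=3), (1,2,w=8)
Total MST weight: 1 + 1 + 3 + 8 = 13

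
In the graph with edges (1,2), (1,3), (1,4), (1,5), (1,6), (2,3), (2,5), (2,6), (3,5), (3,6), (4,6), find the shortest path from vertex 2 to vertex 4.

Step 1: Build adjacency list:
  1: 2, 3, 4, 5, 6
  2: 1, 3, 5, 6
  3: 1, 2, 5, 6
  4: 1, 6
  5: 1, 2, 3
  6: 1, 2, 3, 4

Step 2: BFS from vertex 2 to find shortest path to 4:
  vertex 1 reached at distance 1
  vertex 3 reached at distance 1
  vertex 5 reached at distance 1
  vertex 6 reached at distance 1
  vertex 4 reached at distance 2

Step 3: Shortest path: 2 -> 1 -> 4
Path length: 2 edges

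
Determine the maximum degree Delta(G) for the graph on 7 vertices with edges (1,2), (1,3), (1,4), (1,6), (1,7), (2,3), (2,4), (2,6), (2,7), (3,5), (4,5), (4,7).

Step 1: Count edges incident to each vertex:
  deg(1) = 5 (neighbors: 2, 3, 4, 6, 7)
  deg(2) = 5 (neighbors: 1, 3, 4, 6, 7)
  deg(3) = 3 (neighbors: 1, 2, 5)
  deg(4) = 4 (neighbors: 1, 2, 5, 7)
  deg(5) = 2 (neighbors: 3, 4)
  deg(6) = 2 (neighbors: 1, 2)
  deg(7) = 3 (neighbors: 1, 2, 4)

Step 2: Find maximum:
  max(5, 5, 3, 4, 2, 2, 3) = 5 (vertex 1)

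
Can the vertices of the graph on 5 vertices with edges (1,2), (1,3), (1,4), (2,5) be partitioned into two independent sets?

Step 1: Attempt 2-coloring using BFS:
  Start at vertex 1, assign color 0
  Color vertex 2 with color 1 (neighbor of 1)
  Color vertex 3 with color 1 (neighbor of 1)
  Color vertex 4 with color 1 (neighbor of 1)
  Color vertex 5 with color 0 (neighbor of 2)

Step 2: 2-coloring succeeded. No conflicts found.
  Set A (color 0): {1, 5}
  Set B (color 1): {2, 3, 4}

The graph is bipartite with partition {1, 5}, {2, 3, 4}.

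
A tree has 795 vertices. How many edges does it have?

A tree on n vertices always has exactly n - 1 edges.
For n = 795: edges = 795 - 1 = 794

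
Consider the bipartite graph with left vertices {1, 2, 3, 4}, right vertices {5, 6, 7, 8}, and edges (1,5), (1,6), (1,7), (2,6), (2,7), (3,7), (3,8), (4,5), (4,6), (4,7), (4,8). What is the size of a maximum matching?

Step 1: List the neighbors of each left vertex:
  1: 5, 6, 7
  2: 6, 7
  3: 7, 8
  4: 5, 6, 7, 8

Step 2: Greedily match left vertices, then look for augmenting paths:
  Match 1 -- 5
  Match 2 -- 6
  Match 3 -- 7
  Match 4 -- 8
  No augmenting path remains.

Step 3: Verify this is maximum:
  Matching size 4 = min(|L|, |R|) = min(4, 4), which is an upper bound, so this matching is maximum.

Maximum matching: {(1,5), (2,6), (3,7), (4,8)}
Size: 4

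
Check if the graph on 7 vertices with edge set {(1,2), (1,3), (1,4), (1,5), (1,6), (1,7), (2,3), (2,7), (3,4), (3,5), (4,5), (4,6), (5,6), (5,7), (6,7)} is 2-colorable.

Step 1: Attempt 2-coloring using BFS:
  Start at vertex 1, assign color 0
  Color vertex 2 with color 1 (neighbor of 1)
  Color vertex 3 with color 1 (neighbor of 1)
  Color vertex 4 with color 1 (neighbor of 1)
  Color vertex 5 with color 1 (neighbor of 1)
  Color vertex 6 with color 1 (neighbor of 1)
  Color vertex 7 with color 1 (neighbor of 1)

Step 2: Conflict found! Vertices 2 and 3 are adjacent but have the same color.
This means the graph contains an odd cycle.

The graph is NOT bipartite.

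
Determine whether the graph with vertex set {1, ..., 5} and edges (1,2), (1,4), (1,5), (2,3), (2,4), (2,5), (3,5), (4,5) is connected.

Step 1: Build adjacency list from edges:
  1: 2, 4, 5
  2: 1, 3, 4, 5
  3: 2, 5
  4: 1, 2, 5
  5: 1, 2, 3, 4

Step 2: Run BFS/DFS from vertex 1:
  Visited: {1, 2, 4, 5, 3}
  Reached 5 of 5 vertices

Step 3: All 5 vertices reached from vertex 1, so the graph is connected.
Answer: Yes, the graph is connected.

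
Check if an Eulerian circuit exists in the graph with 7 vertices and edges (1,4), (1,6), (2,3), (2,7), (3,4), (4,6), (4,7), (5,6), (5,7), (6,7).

Step 1: Find the degree of each vertex:
  deg(1) = 2
  deg(2) = 2
  deg(3) = 2
  deg(4) = 4
  deg(5) = 2
  deg(6) = 4
  deg(7) = 4

Step 2: Count vertices with odd degree:
  All vertices have even degree (0 odd-degree vertices)

Step 3: Apply Euler's theorem:
  - Eulerian circuit exists iff graph is connected and all vertices have even degree
  - Eulerian path exists iff graph is connected and has 0 or 2 odd-degree vertices

Graph is connected with 0 odd-degree vertices.
Both Eulerian circuit and Eulerian path exist.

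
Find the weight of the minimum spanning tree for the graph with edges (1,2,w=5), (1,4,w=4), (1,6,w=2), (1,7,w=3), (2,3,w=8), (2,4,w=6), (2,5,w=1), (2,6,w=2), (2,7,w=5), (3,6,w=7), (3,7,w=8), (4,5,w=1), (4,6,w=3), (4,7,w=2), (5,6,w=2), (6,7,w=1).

Apply Kruskal's algorithm (sort edges by weight, add if no cycle):

Sorted edges by weight:
  (2,5) w=1
  (4,5) w=1
  (6,7) w=1
  (1,6) w=2
  (2,6) w=2
  (4,7) w=2
  (5,6) w=2
  (1,7) w=3
  (4,6) w=3
  (1,4) w=4
  (1,2) w=5
  (2,7) w=5
  (2,4) w=6
  (3,6) w=7
  (2,3) w=8
  (3,7) w=8

Add edge (2,5) w=1 -- no cycle. Running total: 1
Add edge (4,5) w=1 -- no cycle. Running total: 2
Add edge (6,7) w=1 -- no cycle. Running total: 3
Add edge (1,6) w=2 -- no cycle. Running total: 5
Add edge (2,6) w=2 -- no cycle. Running total: 7
Skip edge (4,7) w=2 -- would create cycle
Skip edge (5,6) w=2 -- would create cycle
Skip edge (1,7) w=3 -- would create cycle
Skip edge (4,6) w=3 -- would create cycle
Skip edge (1,4) w=4 -- would create cycle
Skip edge (1,2) w=5 -- would create cycle
Skip edge (2,7) w=5 -- would create cycle
Skip edge (2,4) w=6 -- would create cycle
Add edge (3,6) w=7 -- no cycle. Running total: 14

MST edges: (2,5,w=1), (4,5,w=1), (6,7,w=1), (1,6,w=2), (2,6,w=2), (3,6,w=7)
Total MST weight: 1 + 1 + 1 + 2 + 2 + 7 = 14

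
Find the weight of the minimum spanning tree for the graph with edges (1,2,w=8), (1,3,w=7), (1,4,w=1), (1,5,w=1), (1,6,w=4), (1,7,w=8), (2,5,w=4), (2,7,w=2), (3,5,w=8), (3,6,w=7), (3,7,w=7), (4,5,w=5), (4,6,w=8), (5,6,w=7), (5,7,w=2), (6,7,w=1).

Apply Kruskal's algorithm (sort edges by weight, add if no cycle):

Sorted edges by weight:
  (1,4) w=1
  (1,5) w=1
  (6,7) w=1
  (2,7) w=2
  (5,7) w=2
  (1,6) w=4
  (2,5) w=4
  (4,5) w=5
  (1,3) w=7
  (3,6) w=7
  (3,7) w=7
  (5,6) w=7
  (1,7) w=8
  (1,2) w=8
  (3,5) w=8
  (4,6) w=8

Add edge (1,4) w=1 -- no cycle. Running total: 1
Add edge (1,5) w=1 -- no cycle. Running total: 2
Add edge (6,7) w=1 -- no cycle. Running total: 3
Add edge (2,7) w=2 -- no cycle. Running total: 5
Add edge (5,7) w=2 -- no cycle. Running total: 7
Skip edge (1,6) w=4 -- would create cycle
Skip edge (2,5) w=4 -- would create cycle
Skip edge (4,5) w=5 -- would create cycle
Add edge (1,3) w=7 -- no cycle. Running total: 14

MST edges: (1,4,w=1), (1,5,w=1), (6,7,w=1), (2,7,w=2), (5,7,w=2), (1,3,w=7)
Total MST weight: 1 + 1 + 1 + 2 + 2 + 7 = 14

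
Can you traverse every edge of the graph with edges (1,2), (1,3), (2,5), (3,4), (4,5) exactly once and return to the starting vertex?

Step 1: Find the degree of each vertex:
  deg(1) = 2
  deg(2) = 2
  deg(3) = 2
  deg(4) = 2
  deg(5) = 2

Step 2: Count vertices with odd degree:
  All vertices have even degree (0 odd-degree vertices)

Step 3: Apply Euler's theorem:
  - Eulerian circuit exists iff graph is connected and all vertices have even degree
  - Eulerian path exists iff graph is connected and has 0 or 2 odd-degree vertices

Graph is connected with 0 odd-degree vertices.
Both Eulerian circuit and Eulerian path exist.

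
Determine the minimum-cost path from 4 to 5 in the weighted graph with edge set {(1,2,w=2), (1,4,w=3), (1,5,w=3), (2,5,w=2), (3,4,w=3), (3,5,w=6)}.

Step 1: Build adjacency list with weights:
  1: 2(w=2), 4(w=3), 5(w=3)
  2: 1(w=2), 5(w=2)
  3: 4(w=3), 5(w=6)
  4: 1(w=3), 3(w=3)
  5: 1(w=3), 2(w=2), 3(w=6)

Step 2: Apply Dijkstra's algorithm from vertex 4:
  Visit vertex 4 (distance=0)
    Update dist[1] = 3
    Update dist[3] = 3
  Visit vertex 1 (distance=3)
    Update dist[2] = 5
    Update dist[5] = 6
  Visit vertex 3 (distance=3)
  Visit vertex 2 (distance=5)
  Visit vertex 5 (distance=6)

Step 3: Shortest path: 4 -> 1 -> 5
Total weight: 3 + 3 = 6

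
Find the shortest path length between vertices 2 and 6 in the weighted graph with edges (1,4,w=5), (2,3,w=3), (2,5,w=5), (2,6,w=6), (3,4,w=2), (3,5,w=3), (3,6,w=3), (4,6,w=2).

Step 1: Build adjacency list with weights:
  1: 4(w=5)
  2: 3(w=3), 5(w=5), 6(w=6)
  3: 2(w=3), 4(w=2), 5(w=3), 6(w=3)
  4: 1(w=5), 3(w=2), 6(w=2)
  5: 2(w=5), 3(w=3)
  6: 2(w=6), 3(w=3), 4(w=2)

Step 2: Apply Dijkstra's algorithm from vertex 2:
  Visit vertex 2 (distance=0)
    Update dist[3] = 3
    Update dist[5] = 5
    Update dist[6] = 6
  Visit vertex 3 (distance=3)
    Update dist[4] = 5
  Visit vertex 4 (distance=5)
    Update dist[1] = 10
  Visit vertex 5 (distance=5)
  Visit vertex 6 (distance=6)

Step 3: Shortest path: 2 -> 6
Total weight: 6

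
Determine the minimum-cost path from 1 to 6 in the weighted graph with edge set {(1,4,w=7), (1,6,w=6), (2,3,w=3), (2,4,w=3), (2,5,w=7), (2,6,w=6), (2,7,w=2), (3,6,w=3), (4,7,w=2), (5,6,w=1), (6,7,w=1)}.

Step 1: Build adjacency list with weights:
  1: 4(w=7), 6(w=6)
  2: 3(w=3), 4(w=3), 5(w=7), 6(w=6), 7(w=2)
  3: 2(w=3), 6(w=3)
  4: 1(w=7), 2(w=3), 7(w=2)
  5: 2(w=7), 6(w=1)
  6: 1(w=6), 2(w=6), 3(w=3), 5(w=1), 7(w=1)
  7: 2(w=2), 4(w=2), 6(w=1)

Step 2: Apply Dijkstra's algorithm from vertex 1:
  Visit vertex 1 (distance=0)
    Update dist[4] = 7
    Update dist[6] = 6
  Visit vertex 6 (distance=6)
    Update dist[2] = 12
    Update dist[3] = 9
    Update dist[5] = 7
    Update dist[7] = 7

Step 3: Shortest path: 1 -> 6
Total weight: 6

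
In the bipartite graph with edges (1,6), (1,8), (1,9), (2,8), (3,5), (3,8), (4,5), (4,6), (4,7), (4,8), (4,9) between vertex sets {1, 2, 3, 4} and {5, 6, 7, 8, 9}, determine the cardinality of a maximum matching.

Step 1: List the neighbors of each left vertex:
  1: 6, 8, 9
  2: 8
  3: 5, 8
  4: 5, 6, 7, 8, 9

Step 2: Greedily match left vertices, then look for augmenting paths:
  Match 1 -- 6
  Match 2 -- 8
  Match 3 -- 5
  Match 4 -- 7
  No augmenting path remains.

Step 3: Verify this is maximum:
  Matching size 4 = min(|L|, |R|) = min(4, 5), which is an upper bound, so this matching is maximum.

Maximum matching: {(1,6), (2,8), (3,5), (4,7)}
Size: 4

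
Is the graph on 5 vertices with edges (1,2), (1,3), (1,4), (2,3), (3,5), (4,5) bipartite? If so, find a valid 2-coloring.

Step 1: Attempt 2-coloring using BFS:
  Start at vertex 1, assign color 0
  Color vertex 2 with color 1 (neighbor of 1)
  Color vertex 3 with color 1 (neighbor of 1)
  Color vertex 4 with color 1 (neighbor of 1)

Step 2: Conflict found! Vertices 2 and 3 are adjacent but have the same color.
This means the graph contains an odd cycle.

The graph is NOT bipartite.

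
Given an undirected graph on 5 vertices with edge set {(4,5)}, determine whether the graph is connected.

Step 1: Build adjacency list from edges:
  1: (none)
  2: (none)
  3: (none)
  4: 5
  5: 4

Step 2: Run BFS/DFS from vertex 1:
  Visited: {1}
  Reached 1 of 5 vertices

Step 3: Only 1 of 5 vertices reached. Graph is disconnected.
Connected components: {1}, {2}, {3}, {4, 5}
Answer: No, the graph is not connected (4 components).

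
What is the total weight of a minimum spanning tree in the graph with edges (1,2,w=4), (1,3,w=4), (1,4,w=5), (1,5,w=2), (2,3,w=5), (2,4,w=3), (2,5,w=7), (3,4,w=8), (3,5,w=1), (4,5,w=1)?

Apply Kruskal's algorithm (sort edges by weight, add if no cycle):

Sorted edges by weight:
  (3,5) w=1
  (4,5) w=1
  (1,5) w=2
  (2,4) w=3
  (1,2) w=4
  (1,3) w=4
  (1,4) w=5
  (2,3) w=5
  (2,5) w=7
  (3,4) w=8

Add edge (3,5) w=1 -- no cycle. Running total: 1
Add edge (4,5) w=1 -- no cycle. Running total: 2
Add edge (1,5) w=2 -- no cycle. Running total: 4
Add edge (2,4) w=3 -- no cycle. Running total: 7

MST edges: (3,5,w=1), (4,5,w=1), (1,5,w=2), (2,4,w=3)
Total MST weight: 1 + 1 + 2 + 3 = 7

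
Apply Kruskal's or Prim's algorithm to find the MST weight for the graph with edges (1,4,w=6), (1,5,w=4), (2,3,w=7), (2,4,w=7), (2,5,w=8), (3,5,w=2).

Apply Kruskal's algorithm (sort edges by weight, add if no cycle):

Sorted edges by weight:
  (3,5) w=2
  (1,5) w=4
  (1,4) w=6
  (2,3) w=7
  (2,4) w=7
  (2,5) w=8

Add edge (3,5) w=2 -- no cycle. Running total: 2
Add edge (1,5) w=4 -- no cycle. Running total: 6
Add edge (1,4) w=6 -- no cycle. Running total: 12
Add edge (2,3) w=7 -- no cycle. Running total: 19

MST edges: (3,5,w=2), (1,5,w=4), (1,4,w=6), (2,3,w=7)
Total MST weight: 2 + 4 + 6 + 7 = 19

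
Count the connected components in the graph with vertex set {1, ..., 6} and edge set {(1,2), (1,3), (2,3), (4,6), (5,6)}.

Step 1: Build adjacency list from edges:
  1: 2, 3
  2: 1, 3
  3: 1, 2
  4: 6
  5: 6
  6: 4, 5

Step 2: Run BFS/DFS from vertex 1:
  Visited: {1, 2, 3}
  Reached 3 of 6 vertices

Step 3: Only 3 of 6 vertices reached. Graph is disconnected.
Connected components: {1, 2, 3}, {4, 5, 6}
Number of connected components: 2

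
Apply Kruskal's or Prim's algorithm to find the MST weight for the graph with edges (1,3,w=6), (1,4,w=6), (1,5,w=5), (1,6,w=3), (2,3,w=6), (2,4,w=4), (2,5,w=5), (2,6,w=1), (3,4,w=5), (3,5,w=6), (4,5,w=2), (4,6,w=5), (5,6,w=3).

Apply Kruskal's algorithm (sort edges by weight, add if no cycle):

Sorted edges by weight:
  (2,6) w=1
  (4,5) w=2
  (1,6) w=3
  (5,6) w=3
  (2,4) w=4
  (1,5) w=5
  (2,5) w=5
  (3,4) w=5
  (4,6) w=5
  (1,3) w=6
  (1,4) w=6
  (2,3) w=6
  (3,5) w=6

Add edge (2,6) w=1 -- no cycle. Running total: 1
Add edge (4,5) w=2 -- no cycle. Running total: 3
Add edge (1,6) w=3 -- no cycle. Running total: 6
Add edge (5,6) w=3 -- no cycle. Running total: 9
Skip edge (2,4) w=4 -- would create cycle
Skip edge (1,5) w=5 -- would create cycle
Skip edge (2,5) w=5 -- would create cycle
Add edge (3,4) w=5 -- no cycle. Running total: 14

MST edges: (2,6,w=1), (4,5,w=2), (1,6,w=3), (5,6,w=3), (3,4,w=5)
Total MST weight: 1 + 2 + 3 + 3 + 5 = 14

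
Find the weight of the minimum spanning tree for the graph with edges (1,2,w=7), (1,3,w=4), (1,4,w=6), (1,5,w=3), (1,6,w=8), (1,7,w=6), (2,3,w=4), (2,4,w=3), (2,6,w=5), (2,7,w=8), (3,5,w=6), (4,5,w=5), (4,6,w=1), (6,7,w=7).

Apply Kruskal's algorithm (sort edges by weight, add if no cycle):

Sorted edges by weight:
  (4,6) w=1
  (1,5) w=3
  (2,4) w=3
  (1,3) w=4
  (2,3) w=4
  (2,6) w=5
  (4,5) w=5
  (1,7) w=6
  (1,4) w=6
  (3,5) w=6
  (1,2) w=7
  (6,7) w=7
  (1,6) w=8
  (2,7) w=8

Add edge (4,6) w=1 -- no cycle. Running total: 1
Add edge (1,5) w=3 -- no cycle. Running total: 4
Add edge (2,4) w=3 -- no cycle. Running total: 7
Add edge (1,3) w=4 -- no cycle. Running total: 11
Add edge (2,3) w=4 -- no cycle. Running total: 15
Skip edge (2,6) w=5 -- would create cycle
Skip edge (4,5) w=5 -- would create cycle
Add edge (1,7) w=6 -- no cycle. Running total: 21

MST edges: (4,6,w=1), (1,5,w=3), (2,4,w=3), (1,3,w=4), (2,3,w=4), (1,7,w=6)
Total MST weight: 1 + 3 + 3 + 4 + 4 + 6 = 21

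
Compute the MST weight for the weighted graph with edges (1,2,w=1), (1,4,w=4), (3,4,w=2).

Apply Kruskal's algorithm (sort edges by weight, add if no cycle):

Sorted edges by weight:
  (1,2) w=1
  (3,4) w=2
  (1,4) w=4

Add edge (1,2) w=1 -- no cycle. Running total: 1
Add edge (3,4) w=2 -- no cycle. Running total: 3
Add edge (1,4) w=4 -- no cycle. Running total: 7

MST edges: (1,2,w=1), (3,4,w=2), (1,4,w=4)
Total MST weight: 1 + 2 + 4 = 7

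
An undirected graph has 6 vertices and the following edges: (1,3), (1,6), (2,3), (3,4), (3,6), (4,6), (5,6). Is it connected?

Step 1: Build adjacency list from edges:
  1: 3, 6
  2: 3
  3: 1, 2, 4, 6
  4: 3, 6
  5: 6
  6: 1, 3, 4, 5

Step 2: Run BFS/DFS from vertex 1:
  Visited: {1, 3, 6, 2, 4, 5}
  Reached 6 of 6 vertices

Step 3: All 6 vertices reached from vertex 1, so the graph is connected.
Answer: Yes, the graph is connected.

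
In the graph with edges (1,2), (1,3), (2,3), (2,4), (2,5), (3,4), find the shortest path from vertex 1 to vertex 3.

Step 1: Build adjacency list:
  1: 2, 3
  2: 1, 3, 4, 5
  3: 1, 2, 4
  4: 2, 3
  5: 2

Step 2: BFS from vertex 1 to find shortest path to 3:
  vertex 2 reached at distance 1
  vertex 3 reached at distance 1

Step 3: Shortest path: 1 -> 3
Path length: 1 edge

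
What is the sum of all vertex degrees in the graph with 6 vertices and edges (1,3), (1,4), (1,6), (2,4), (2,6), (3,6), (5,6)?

Step 1: Count edges incident to each vertex:
  deg(1) = 3 (neighbors: 3, 4, 6)
  deg(2) = 2 (neighbors: 4, 6)
  deg(3) = 2 (neighbors: 1, 6)
  deg(4) = 2 (neighbors: 1, 2)
  deg(5) = 1 (neighbors: 6)
  deg(6) = 4 (neighbors: 1, 2, 3, 5)

Step 2: Sum all degrees:
  3 + 2 + 2 + 2 + 1 + 4 = 14

Verification: sum of degrees = 2 * |E| = 2 * 7 = 14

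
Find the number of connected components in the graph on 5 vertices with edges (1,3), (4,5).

Step 1: Build adjacency list from edges:
  1: 3
  2: (none)
  3: 1
  4: 5
  5: 4

Step 2: Run BFS/DFS from vertex 1:
  Visited: {1, 3}
  Reached 2 of 5 vertices

Step 3: Only 2 of 5 vertices reached. Graph is disconnected.
Connected components: {1, 3}, {2}, {4, 5}
Number of connected components: 3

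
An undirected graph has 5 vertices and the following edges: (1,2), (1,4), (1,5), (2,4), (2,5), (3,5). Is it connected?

Step 1: Build adjacency list from edges:
  1: 2, 4, 5
  2: 1, 4, 5
  3: 5
  4: 1, 2
  5: 1, 2, 3

Step 2: Run BFS/DFS from vertex 1:
  Visited: {1, 2, 4, 5, 3}
  Reached 5 of 5 vertices

Step 3: All 5 vertices reached from vertex 1, so the graph is connected.
Answer: Yes, the graph is connected.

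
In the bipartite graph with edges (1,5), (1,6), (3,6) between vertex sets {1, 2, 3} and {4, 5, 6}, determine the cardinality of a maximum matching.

Step 1: List the neighbors of each left vertex:
  1: 5, 6
  2: (none)
  3: 6

Step 2: Greedily match left vertices, then look for augmenting paths:
  Match 1 -- 5
  Match 3 -- 6
  No augmenting path remains.

Step 3: Verify this is maximum:
  Matching has size 2. The vertex set {1, 3} covers every edge and has size 2; any matching has at most one edge per cover vertex, so 2 is maximum (König's theorem).

Maximum matching: {(1,5), (3,6)}
Size: 2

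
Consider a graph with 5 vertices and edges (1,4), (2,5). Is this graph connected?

Step 1: Build adjacency list from edges:
  1: 4
  2: 5
  3: (none)
  4: 1
  5: 2

Step 2: Run BFS/DFS from vertex 1:
  Visited: {1, 4}
  Reached 2 of 5 vertices

Step 3: Only 2 of 5 vertices reached. Graph is disconnected.
Connected components: {1, 4}, {2, 5}, {3}
Answer: No, the graph is not connected (3 components).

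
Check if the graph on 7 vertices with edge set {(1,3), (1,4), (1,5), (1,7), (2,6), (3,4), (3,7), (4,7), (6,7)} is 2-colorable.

Step 1: Attempt 2-coloring using BFS:
  Start at vertex 1, assign color 0
  Color vertex 3 with color 1 (neighbor of 1)
  Color vertex 4 with color 1 (neighbor of 1)
  Color vertex 5 with color 1 (neighbor of 1)
  Color vertex 7 with color 1 (neighbor of 1)

Step 2: Conflict found! Vertices 3 and 4 are adjacent but have the same color.
This means the graph contains an odd cycle.

The graph is NOT bipartite.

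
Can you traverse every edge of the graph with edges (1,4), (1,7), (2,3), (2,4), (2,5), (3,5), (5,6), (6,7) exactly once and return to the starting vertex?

Step 1: Find the degree of each vertex:
  deg(1) = 2
  deg(2) = 3
  deg(3) = 2
  deg(4) = 2
  deg(5) = 3
  deg(6) = 2
  deg(7) = 2

Step 2: Count vertices with odd degree:
  Odd-degree vertices: 2, 5 (2 total)

Step 3: Apply Euler's theorem:
  - Eulerian circuit exists iff graph is connected and all vertices have even degree
  - Eulerian path exists iff graph is connected and has 0 or 2 odd-degree vertices

Graph is connected with exactly 2 odd-degree vertices (2, 5).
Eulerian path exists (starting and ending at the odd-degree vertices), but no Eulerian circuit.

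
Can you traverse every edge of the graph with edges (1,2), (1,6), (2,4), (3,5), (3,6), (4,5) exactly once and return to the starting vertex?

Step 1: Find the degree of each vertex:
  deg(1) = 2
  deg(2) = 2
  deg(3) = 2
  deg(4) = 2
  deg(5) = 2
  deg(6) = 2

Step 2: Count vertices with odd degree:
  All vertices have even degree (0 odd-degree vertices)

Step 3: Apply Euler's theorem:
  - Eulerian circuit exists iff graph is connected and all vertices have even degree
  - Eulerian path exists iff graph is connected and has 0 or 2 odd-degree vertices

Graph is connected with 0 odd-degree vertices.
Both Eulerian circuit and Eulerian path exist.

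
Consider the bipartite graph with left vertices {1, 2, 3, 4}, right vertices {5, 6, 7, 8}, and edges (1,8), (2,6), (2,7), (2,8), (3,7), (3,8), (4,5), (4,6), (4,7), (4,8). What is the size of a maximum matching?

Step 1: List the neighbors of each left vertex:
  1: 8
  2: 6, 7, 8
  3: 7, 8
  4: 5, 6, 7, 8

Step 2: Greedily match left vertices, then look for augmenting paths:
  Match 1 -- 8
  Match 2 -- 6
  Match 3 -- 7
  Match 4 -- 5
  No augmenting path remains.

Step 3: Verify this is maximum:
  Matching size 4 = min(|L|, |R|) = min(4, 4), which is an upper bound, so this matching is maximum.

Maximum matching: {(1,8), (2,6), (3,7), (4,5)}
Size: 4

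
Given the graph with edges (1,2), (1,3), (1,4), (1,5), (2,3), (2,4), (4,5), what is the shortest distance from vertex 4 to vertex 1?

Step 1: Build adjacency list:
  1: 2, 3, 4, 5
  2: 1, 3, 4
  3: 1, 2
  4: 1, 2, 5
  5: 1, 4

Step 2: BFS from vertex 4 to find shortest path to 1:
  vertex 1 reached at distance 1

Step 3: Shortest path: 4 -> 1
Path length: 1 edge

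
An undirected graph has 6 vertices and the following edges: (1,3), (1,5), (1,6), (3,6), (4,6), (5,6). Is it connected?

Step 1: Build adjacency list from edges:
  1: 3, 5, 6
  2: (none)
  3: 1, 6
  4: 6
  5: 1, 6
  6: 1, 3, 4, 5

Step 2: Run BFS/DFS from vertex 1:
  Visited: {1, 3, 5, 6, 4}
  Reached 5 of 6 vertices

Step 3: Only 5 of 6 vertices reached. Graph is disconnected.
Connected components: {1, 3, 4, 5, 6}, {2}
Answer: No, the graph is not connected (2 components).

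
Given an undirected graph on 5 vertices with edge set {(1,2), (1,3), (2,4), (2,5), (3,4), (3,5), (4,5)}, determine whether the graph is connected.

Step 1: Build adjacency list from edges:
  1: 2, 3
  2: 1, 4, 5
  3: 1, 4, 5
  4: 2, 3, 5
  5: 2, 3, 4

Step 2: Run BFS/DFS from vertex 1:
  Visited: {1, 2, 3, 4, 5}
  Reached 5 of 5 vertices

Step 3: All 5 vertices reached from vertex 1, so the graph is connected.
Answer: Yes, the graph is connected.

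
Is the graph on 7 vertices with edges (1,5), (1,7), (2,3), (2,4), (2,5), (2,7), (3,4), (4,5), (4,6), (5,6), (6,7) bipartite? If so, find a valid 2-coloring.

Step 1: Attempt 2-coloring using BFS:
  Start at vertex 1, assign color 0
  Color vertex 5 with color 1 (neighbor of 1)
  Color vertex 7 with color 1 (neighbor of 1)
  Color vertex 2 with color 0 (neighbor of 5)
  Color vertex 4 with color 0 (neighbor of 5)
  Color vertex 6 with color 0 (neighbor of 5)
  Color vertex 3 with color 1 (neighbor of 2)

Step 2: Conflict found! Vertices 2 and 4 are adjacent but have the same color.
This means the graph contains an odd cycle.

The graph is NOT bipartite.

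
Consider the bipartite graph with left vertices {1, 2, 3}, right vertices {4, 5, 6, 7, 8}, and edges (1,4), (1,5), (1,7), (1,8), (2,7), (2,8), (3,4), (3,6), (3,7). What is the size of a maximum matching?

Step 1: List the neighbors of each left vertex:
  1: 4, 5, 7, 8
  2: 7, 8
  3: 4, 6, 7

Step 2: Greedily match left vertices, then look for augmenting paths:
  Match 1 -- 4
  Match 2 -- 7
  Match 3 -- 6
  No augmenting path remains.

Step 3: Verify this is maximum:
  Matching size 3 = min(|L|, |R|) = min(3, 5), which is an upper bound, so this matching is maximum.

Maximum matching: {(1,4), (2,7), (3,6)}
Size: 3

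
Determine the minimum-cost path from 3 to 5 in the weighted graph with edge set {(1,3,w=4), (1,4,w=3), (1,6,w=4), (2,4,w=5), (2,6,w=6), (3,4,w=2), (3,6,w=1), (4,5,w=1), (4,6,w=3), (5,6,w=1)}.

Step 1: Build adjacency list with weights:
  1: 3(w=4), 4(w=3), 6(w=4)
  2: 4(w=5), 6(w=6)
  3: 1(w=4), 4(w=2), 6(w=1)
  4: 1(w=3), 2(w=5), 3(w=2), 5(w=1), 6(w=3)
  5: 4(w=1), 6(w=1)
  6: 1(w=4), 2(w=6), 3(w=1), 4(w=3), 5(w=1)

Step 2: Apply Dijkstra's algorithm from vertex 3:
  Visit vertex 3 (distance=0)
    Update dist[1] = 4
    Update dist[4] = 2
    Update dist[6] = 1
  Visit vertex 6 (distance=1)
    Update dist[2] = 7
    Update dist[5] = 2
  Visit vertex 4 (distance=2)
  Visit vertex 5 (distance=2)

Step 3: Shortest path: 3 -> 6 -> 5
Total weight: 1 + 1 = 2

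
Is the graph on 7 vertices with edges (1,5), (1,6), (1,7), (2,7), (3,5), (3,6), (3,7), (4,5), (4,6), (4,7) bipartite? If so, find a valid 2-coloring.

Step 1: Attempt 2-coloring using BFS:
  Start at vertex 1, assign color 0
  Color vertex 5 with color 1 (neighbor of 1)
  Color vertex 6 with color 1 (neighbor of 1)
  Color vertex 7 with color 1 (neighbor of 1)
  Color vertex 3 with color 0 (neighbor of 5)
  Color vertex 4 with color 0 (neighbor of 5)
  Color vertex 2 with color 0 (neighbor of 7)

Step 2: 2-coloring succeeded. No conflicts found.
  Set A (color 0): {1, 2, 3, 4}
  Set B (color 1): {5, 6, 7}

The graph is bipartite with partition {1, 2, 3, 4}, {5, 6, 7}.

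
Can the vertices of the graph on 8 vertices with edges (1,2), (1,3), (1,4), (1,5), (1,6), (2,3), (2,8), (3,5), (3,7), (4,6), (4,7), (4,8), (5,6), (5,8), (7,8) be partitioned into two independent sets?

Step 1: Attempt 2-coloring using BFS:
  Start at vertex 1, assign color 0
  Color vertex 2 with color 1 (neighbor of 1)
  Color vertex 3 with color 1 (neighbor of 1)
  Color vertex 4 with color 1 (neighbor of 1)
  Color vertex 5 with color 1 (neighbor of 1)
  Color vertex 6 with color 1 (neighbor of 1)

Step 2: Conflict found! Vertices 2 and 3 are adjacent but have the same color.
This means the graph contains an odd cycle.

The graph is NOT bipartite.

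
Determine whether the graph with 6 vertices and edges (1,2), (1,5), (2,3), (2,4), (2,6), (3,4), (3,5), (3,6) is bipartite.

Step 1: Attempt 2-coloring using BFS:
  Start at vertex 1, assign color 0
  Color vertex 2 with color 1 (neighbor of 1)
  Color vertex 5 with color 1 (neighbor of 1)
  Color vertex 3 with color 0 (neighbor of 2)
  Color vertex 4 with color 0 (neighbor of 2)
  Color vertex 6 with color 0 (neighbor of 2)

Step 2: Conflict found! Vertices 3 and 4 are adjacent but have the same color.
This means the graph contains an odd cycle.

The graph is NOT bipartite.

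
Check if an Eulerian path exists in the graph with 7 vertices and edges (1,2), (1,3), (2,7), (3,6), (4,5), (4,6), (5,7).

Step 1: Find the degree of each vertex:
  deg(1) = 2
  deg(2) = 2
  deg(3) = 2
  deg(4) = 2
  deg(5) = 2
  deg(6) = 2
  deg(7) = 2

Step 2: Count vertices with odd degree:
  All vertices have even degree (0 odd-degree vertices)

Step 3: Apply Euler's theorem:
  - Eulerian circuit exists iff graph is connected and all vertices have even degree
  - Eulerian path exists iff graph is connected and has 0 or 2 odd-degree vertices

Graph is connected with 0 odd-degree vertices.
Both Eulerian circuit and Eulerian path exist.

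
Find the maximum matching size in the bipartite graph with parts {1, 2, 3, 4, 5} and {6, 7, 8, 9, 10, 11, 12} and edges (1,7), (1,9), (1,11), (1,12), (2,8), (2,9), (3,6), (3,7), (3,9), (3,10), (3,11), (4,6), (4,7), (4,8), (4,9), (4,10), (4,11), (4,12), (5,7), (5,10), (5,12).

Step 1: List the neighbors of each left vertex:
  1: 7, 9, 11, 12
  2: 8, 9
  3: 6, 7, 9, 10, 11
  4: 6, 7, 8, 9, 10, 11, 12
  5: 7, 10, 12

Step 2: Greedily match left vertices, then look for augmenting paths:
  Match 1 -- 7
  Match 2 -- 8
  Match 3 -- 6
  Match 4 -- 9
  Match 5 -- 10
  No augmenting path remains.

Step 3: Verify this is maximum:
  Matching size 5 = min(|L|, |R|) = min(5, 7), which is an upper bound, so this matching is maximum.

Maximum matching: {(1,7), (2,8), (3,6), (4,9), (5,10)}
Size: 5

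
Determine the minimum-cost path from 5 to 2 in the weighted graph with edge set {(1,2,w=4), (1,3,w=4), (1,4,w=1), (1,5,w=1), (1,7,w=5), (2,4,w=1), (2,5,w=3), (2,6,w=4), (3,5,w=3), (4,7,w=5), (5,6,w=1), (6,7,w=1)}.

Step 1: Build adjacency list with weights:
  1: 2(w=4), 3(w=4), 4(w=1), 5(w=1), 7(w=5)
  2: 1(w=4), 4(w=1), 5(w=3), 6(w=4)
  3: 1(w=4), 5(w=3)
  4: 1(w=1), 2(w=1), 7(w=5)
  5: 1(w=1), 2(w=3), 3(w=3), 6(w=1)
  6: 2(w=4), 5(w=1), 7(w=1)
  7: 1(w=5), 4(w=5), 6(w=1)

Step 2: Apply Dijkstra's algorithm from vertex 5:
  Visit vertex 5 (distance=0)
    Update dist[1] = 1
    Update dist[2] = 3
    Update dist[3] = 3
    Update dist[6] = 1
  Visit vertex 1 (distance=1)
    Update dist[4] = 2
    Update dist[7] = 6
  Visit vertex 6 (distance=1)
    Update dist[7] = 2
  Visit vertex 4 (distance=2)
  Visit vertex 7 (distance=2)
  Visit vertex 2 (distance=3)

Step 3: Shortest path: 5 -> 2
Total weight: 3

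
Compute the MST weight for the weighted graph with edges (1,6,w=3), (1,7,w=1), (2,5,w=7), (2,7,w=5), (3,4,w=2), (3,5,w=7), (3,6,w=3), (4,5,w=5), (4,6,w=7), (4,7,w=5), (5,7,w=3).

Apply Kruskal's algorithm (sort edges by weight, add if no cycle):

Sorted edges by weight:
  (1,7) w=1
  (3,4) w=2
  (1,6) w=3
  (3,6) w=3
  (5,7) w=3
  (2,7) w=5
  (4,5) w=5
  (4,7) w=5
  (2,5) w=7
  (3,5) w=7
  (4,6) w=7

Add edge (1,7) w=1 -- no cycle. Running total: 1
Add edge (3,4) w=2 -- no cycle. Running total: 3
Add edge (1,6) w=3 -- no cycle. Running total: 6
Add edge (3,6) w=3 -- no cycle. Running total: 9
Add edge (5,7) w=3 -- no cycle. Running total: 12
Add edge (2,7) w=5 -- no cycle. Running total: 17

MST edges: (1,7,w=1), (3,4,w=2), (1,6,w=3), (3,6,w=3), (5,7,w=3), (2,7,w=5)
Total MST weight: 1 + 2 + 3 + 3 + 3 + 5 = 17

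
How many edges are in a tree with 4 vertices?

A tree on n vertices always has exactly n - 1 edges.
For n = 4: edges = 4 - 1 = 3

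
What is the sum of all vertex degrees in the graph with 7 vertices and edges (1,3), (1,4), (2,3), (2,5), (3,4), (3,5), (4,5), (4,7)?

Step 1: Count edges incident to each vertex:
  deg(1) = 2 (neighbors: 3, 4)
  deg(2) = 2 (neighbors: 3, 5)
  deg(3) = 4 (neighbors: 1, 2, 4, 5)
  deg(4) = 4 (neighbors: 1, 3, 5, 7)
  deg(5) = 3 (neighbors: 2, 3, 4)
  deg(6) = 0 (neighbors: none)
  deg(7) = 1 (neighbors: 4)

Step 2: Sum all degrees:
  2 + 2 + 4 + 4 + 3 + 0 + 1 = 16

Verification: sum of degrees = 2 * |E| = 2 * 8 = 16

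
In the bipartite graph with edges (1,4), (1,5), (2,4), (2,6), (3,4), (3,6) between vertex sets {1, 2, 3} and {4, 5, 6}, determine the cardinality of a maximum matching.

Step 1: List the neighbors of each left vertex:
  1: 4, 5
  2: 4, 6
  3: 4, 6

Step 2: Greedily match left vertices, then look for augmenting paths:
  Match 1 -- 5
  Match 2 -- 6
  Match 3 -- 4
  No augmenting path remains.

Step 3: Verify this is maximum:
  Matching size 3 = min(|L|, |R|) = min(3, 3), which is an upper bound, so this matching is maximum.

Maximum matching: {(1,5), (2,6), (3,4)}
Size: 3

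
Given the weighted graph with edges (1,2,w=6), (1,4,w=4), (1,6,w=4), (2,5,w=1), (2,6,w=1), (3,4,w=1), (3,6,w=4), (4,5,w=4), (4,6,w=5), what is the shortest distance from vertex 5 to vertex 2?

Step 1: Build adjacency list with weights:
  1: 2(w=6), 4(w=4), 6(w=4)
  2: 1(w=6), 5(w=1), 6(w=1)
  3: 4(w=1), 6(w=4)
  4: 1(w=4), 3(w=1), 5(w=4), 6(w=5)
  5: 2(w=1), 4(w=4)
  6: 1(w=4), 2(w=1), 3(w=4), 4(w=5)

Step 2: Apply Dijkstra's algorithm from vertex 5:
  Visit vertex 5 (distance=0)
    Update dist[2] = 1
    Update dist[4] = 4
  Visit vertex 2 (distance=1)
    Update dist[1] = 7
    Update dist[6] = 2

Step 3: Shortest path: 5 -> 2
Total weight: 1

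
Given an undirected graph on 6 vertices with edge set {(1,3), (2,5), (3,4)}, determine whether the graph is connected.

Step 1: Build adjacency list from edges:
  1: 3
  2: 5
  3: 1, 4
  4: 3
  5: 2
  6: (none)

Step 2: Run BFS/DFS from vertex 1:
  Visited: {1, 3, 4}
  Reached 3 of 6 vertices

Step 3: Only 3 of 6 vertices reached. Graph is disconnected.
Connected components: {1, 3, 4}, {2, 5}, {6}
Answer: No, the graph is not connected (3 components).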